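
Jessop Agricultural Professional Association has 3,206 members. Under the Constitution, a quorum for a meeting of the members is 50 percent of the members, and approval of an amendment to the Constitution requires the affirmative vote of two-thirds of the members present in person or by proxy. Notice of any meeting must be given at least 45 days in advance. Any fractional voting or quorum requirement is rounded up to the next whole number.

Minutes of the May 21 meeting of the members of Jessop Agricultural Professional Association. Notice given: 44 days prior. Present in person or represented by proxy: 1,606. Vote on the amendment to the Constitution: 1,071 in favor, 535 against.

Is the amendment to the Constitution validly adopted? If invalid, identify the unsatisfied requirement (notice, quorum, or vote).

Invalid — notice requirement not satisfied.

Notice: 44 days given; 45 required. Not satisfied.
Quorum: 50% of 3,206 = 1,603; 1,606 present. Satisfied.
Vote: requires two-thirds of those present (1,606); 2/3 of 1606 = 1070.67, rounded up to 1071, so 1,071 needed; 1,071 in favor. Satisfied.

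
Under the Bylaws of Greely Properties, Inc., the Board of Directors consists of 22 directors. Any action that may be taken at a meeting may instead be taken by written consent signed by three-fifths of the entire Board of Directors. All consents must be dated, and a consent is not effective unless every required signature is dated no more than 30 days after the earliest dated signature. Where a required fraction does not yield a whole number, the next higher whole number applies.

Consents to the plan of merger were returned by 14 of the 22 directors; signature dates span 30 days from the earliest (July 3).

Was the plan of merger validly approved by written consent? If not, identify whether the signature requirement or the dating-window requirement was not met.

Effective — both the signature and dating-window requirements are satisfied.

Signatures required: three-fifths of 22 — 3/5 of 22 = 13.20, rounded up to 14, so 14 needed; 14 signed. Sufficient.
Dating window: the latest signature is 30 days after the earliest; the limit is 30 days. Within the window.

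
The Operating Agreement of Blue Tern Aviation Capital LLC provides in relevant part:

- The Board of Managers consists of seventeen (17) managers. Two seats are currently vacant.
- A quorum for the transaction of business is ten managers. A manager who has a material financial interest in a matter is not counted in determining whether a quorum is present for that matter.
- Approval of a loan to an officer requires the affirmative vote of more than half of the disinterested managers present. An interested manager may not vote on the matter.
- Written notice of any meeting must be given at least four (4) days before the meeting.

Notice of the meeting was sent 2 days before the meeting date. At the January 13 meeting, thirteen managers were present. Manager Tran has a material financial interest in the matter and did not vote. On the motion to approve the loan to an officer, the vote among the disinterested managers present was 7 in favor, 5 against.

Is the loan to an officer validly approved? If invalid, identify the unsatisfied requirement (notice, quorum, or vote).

Invalid — notice requirement not satisfied.

Notice: 2 days given; 4 required (2 < 4). Not satisfied.
Quorum: 13 present, but the 1 interested manager does not count, leaving 12. Quorum is 10. Satisfied.
Vote: the loan to an officer requires a majority of the disinterested managers present (13 − 1 = 12). A majority of 12 is 7, so 7 affirmative votes are needed; 7 voted in favor. Satisfied.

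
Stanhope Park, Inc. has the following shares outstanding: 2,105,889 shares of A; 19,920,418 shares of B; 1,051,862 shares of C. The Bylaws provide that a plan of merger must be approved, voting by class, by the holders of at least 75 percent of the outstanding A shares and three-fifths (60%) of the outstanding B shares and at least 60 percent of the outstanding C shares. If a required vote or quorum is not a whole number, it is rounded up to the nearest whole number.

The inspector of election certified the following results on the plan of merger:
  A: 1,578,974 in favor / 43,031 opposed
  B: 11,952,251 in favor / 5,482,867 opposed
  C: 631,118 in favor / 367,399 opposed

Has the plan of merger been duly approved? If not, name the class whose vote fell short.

Not approved — the A shares did not give the required vote.

A: 3/4 of 2105889 = 1579416.75, rounded up to 1579417; 1,579,417 required, 1,578,974 in favor — not approved.
B: 3/5 of 19920418 = 11952250.80, rounded up to 11952251; 11,952,251 required, 11,952,251 in favor — approved.
C: 3/5 of 1051862 = 631117.20, rounded up to 631118; 631,118 required, 631,118 in favor — approved.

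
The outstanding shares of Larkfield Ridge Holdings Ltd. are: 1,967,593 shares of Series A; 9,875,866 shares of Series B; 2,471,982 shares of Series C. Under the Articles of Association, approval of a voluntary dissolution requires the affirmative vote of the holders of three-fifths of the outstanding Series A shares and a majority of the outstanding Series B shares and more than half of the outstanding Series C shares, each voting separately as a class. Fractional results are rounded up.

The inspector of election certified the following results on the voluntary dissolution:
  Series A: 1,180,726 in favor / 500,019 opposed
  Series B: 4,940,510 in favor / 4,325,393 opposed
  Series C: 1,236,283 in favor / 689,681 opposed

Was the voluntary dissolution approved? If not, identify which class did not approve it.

Approved — every class gave the required vote.

Series A: 3/5 of 1967593 = 1180555.80, rounded up to 1180556; 1,180,556 required, 1,180,726 in favor — approved.
Series B: a majority of 9875866 is 4937934; 4,937,934 required, 4,940,510 in favor — approved.
Series C: a majority of 2471982 is 1235992; 1,235,992 required, 1,236,283 in favor — approved.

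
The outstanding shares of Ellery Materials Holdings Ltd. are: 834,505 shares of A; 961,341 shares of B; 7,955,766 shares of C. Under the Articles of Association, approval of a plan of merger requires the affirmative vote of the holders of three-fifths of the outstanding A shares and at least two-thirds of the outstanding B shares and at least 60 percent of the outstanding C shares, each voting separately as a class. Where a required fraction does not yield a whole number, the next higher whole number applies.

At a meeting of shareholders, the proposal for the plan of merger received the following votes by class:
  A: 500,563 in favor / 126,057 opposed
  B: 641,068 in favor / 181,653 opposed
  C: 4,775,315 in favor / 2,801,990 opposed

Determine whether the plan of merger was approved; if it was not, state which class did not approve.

Not approved — the A shares did not give the required vote.

A: 3/5 of 834505 = 500703; 500,703 required, 500,563 in favor — not approved.
B: 2/3 of 961341 = 640894; 640,894 required, 641,068 in favor — approved.
C: 3/5 of 7955766 = 4773459.60, rounded up to 4773460; 4,773,460 required, 4,775,315 in favor — approved.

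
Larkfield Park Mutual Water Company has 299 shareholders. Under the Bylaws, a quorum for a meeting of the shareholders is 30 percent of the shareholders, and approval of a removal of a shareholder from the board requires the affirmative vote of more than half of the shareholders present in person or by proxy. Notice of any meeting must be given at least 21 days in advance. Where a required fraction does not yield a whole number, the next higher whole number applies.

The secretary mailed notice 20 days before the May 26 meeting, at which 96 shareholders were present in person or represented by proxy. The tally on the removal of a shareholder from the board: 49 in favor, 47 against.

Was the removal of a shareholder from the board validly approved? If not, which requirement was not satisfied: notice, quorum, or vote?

Notice: 20 days given; 21 required. Not satisfied.
Quorum: 30% of 299 = 89.70, rounded up to 90; 96 present. Satisfied.
Vote: requires a majority of those present (96); a majority of 96 is 49, so 49 needed; 49 in favor. Satisfied.

Invalid — notice requirement not satisfied.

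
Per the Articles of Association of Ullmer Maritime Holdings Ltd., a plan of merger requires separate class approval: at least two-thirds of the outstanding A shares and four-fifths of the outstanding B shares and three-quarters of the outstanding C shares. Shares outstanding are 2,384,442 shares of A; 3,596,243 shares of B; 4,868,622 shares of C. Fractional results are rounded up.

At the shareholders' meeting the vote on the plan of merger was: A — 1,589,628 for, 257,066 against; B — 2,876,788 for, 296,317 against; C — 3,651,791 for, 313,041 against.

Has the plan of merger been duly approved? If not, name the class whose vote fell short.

A: 2/3 of 2384442 = 1589628; 1,589,628 required, 1,589,628 in favor — approved.
B: 4/5 of 3596243 = 2876994.40, rounded up to 2876995; 2,876,995 required, 2,876,788 in favor — not approved.
C: 3/4 of 4868622 = 3651466.50, rounded up to 3651467; 3,651,467 required, 3,651,791 in favor — approved.

Not approved — the B shares did not give the required vote.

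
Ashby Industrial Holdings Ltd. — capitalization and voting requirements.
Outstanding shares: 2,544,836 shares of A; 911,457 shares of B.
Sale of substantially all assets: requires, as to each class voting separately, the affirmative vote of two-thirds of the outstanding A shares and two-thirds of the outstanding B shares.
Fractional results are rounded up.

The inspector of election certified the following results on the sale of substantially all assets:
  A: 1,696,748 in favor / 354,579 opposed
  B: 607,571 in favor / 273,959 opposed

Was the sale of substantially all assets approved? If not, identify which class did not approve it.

A: 2/3 of 2544836 = 1696557.33, rounded up to 1696558; 1,696,558 required, 1,696,748 in favor — approved.
B: 2/3 of 911457 = 607638; 607,638 required, 607,571 in favor — not approved.

Not approved — the B shares did not give the required vote.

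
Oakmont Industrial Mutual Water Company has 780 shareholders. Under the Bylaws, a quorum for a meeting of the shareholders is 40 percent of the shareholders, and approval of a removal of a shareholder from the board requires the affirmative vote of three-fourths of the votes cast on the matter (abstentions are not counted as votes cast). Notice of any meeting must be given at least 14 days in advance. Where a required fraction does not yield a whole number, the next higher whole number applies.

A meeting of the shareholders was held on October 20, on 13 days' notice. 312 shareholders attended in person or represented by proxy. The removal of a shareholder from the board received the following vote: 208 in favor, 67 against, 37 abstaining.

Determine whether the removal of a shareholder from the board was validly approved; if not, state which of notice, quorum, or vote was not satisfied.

Invalid — notice requirement not satisfied.

Notice: 13 days given; 14 required. Not satisfied.
Quorum: 40% of 780 = 312; 312 present. Satisfied.
Vote: requires three-fourths of the votes cast (312 − 37 abstaining = 275); 3/4 of 275 = 206.25, rounded up to 207, so 207 needed; 208 in favor. Satisfied.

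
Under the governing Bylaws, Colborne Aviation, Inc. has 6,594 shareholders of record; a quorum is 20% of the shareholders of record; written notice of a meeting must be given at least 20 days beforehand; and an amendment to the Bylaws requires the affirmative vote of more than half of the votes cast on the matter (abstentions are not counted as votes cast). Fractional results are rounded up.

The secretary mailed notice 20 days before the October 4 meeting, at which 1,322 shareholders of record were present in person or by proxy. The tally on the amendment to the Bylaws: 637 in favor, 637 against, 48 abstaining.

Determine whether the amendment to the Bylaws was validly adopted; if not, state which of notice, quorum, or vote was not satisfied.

Notice: 20 days given; 20 required. Satisfied.
Quorum: 20% of 6,594 = 1,318.80, rounded up to 1,319; 1,322 present. Satisfied.
Vote: requires a majority of the votes cast (1,322 − 48 abstaining = 1,274); a majority of 1274 is 638, so 638 needed; 637 in favor. Not satisfied.

Invalid — vote requirement not satisfied.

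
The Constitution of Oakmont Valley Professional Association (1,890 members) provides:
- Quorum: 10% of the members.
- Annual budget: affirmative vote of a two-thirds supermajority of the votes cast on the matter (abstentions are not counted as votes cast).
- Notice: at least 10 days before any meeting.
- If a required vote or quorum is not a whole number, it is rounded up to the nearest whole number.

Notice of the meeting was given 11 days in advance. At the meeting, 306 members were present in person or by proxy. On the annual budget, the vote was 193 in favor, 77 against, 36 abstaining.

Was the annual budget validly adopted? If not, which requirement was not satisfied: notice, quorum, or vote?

Notice: 11 days given; 10 required. Satisfied.
Quorum: 10% of 1,890 = 189; 306 present. Satisfied.
Vote: requires two-thirds of the votes cast (306 − 36 abstaining = 270); 2/3 of 270 = 180, so 180 needed; 193 in favor. Satisfied.

Valid — all requirements satisfied.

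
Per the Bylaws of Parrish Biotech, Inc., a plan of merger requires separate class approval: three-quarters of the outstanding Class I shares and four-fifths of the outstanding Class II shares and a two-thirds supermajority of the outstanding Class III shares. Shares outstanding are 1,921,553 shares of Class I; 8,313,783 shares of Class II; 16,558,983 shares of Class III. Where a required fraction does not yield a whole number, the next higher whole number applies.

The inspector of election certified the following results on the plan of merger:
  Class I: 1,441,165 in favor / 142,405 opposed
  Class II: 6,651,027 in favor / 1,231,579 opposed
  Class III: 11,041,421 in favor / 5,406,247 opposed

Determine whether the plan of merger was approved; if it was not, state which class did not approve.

Class I: 3/4 of 1921553 = 1441164.75, rounded up to 1441165; 1,441,165 required, 1,441,165 in favor — approved.
Class II: 4/5 of 8313783 = 6651026.40, rounded up to 6651027; 6,651,027 required, 6,651,027 in favor — approved.
Class III: 2/3 of 16558983 = 11039322; 11,039,322 required, 11,041,421 in favor — approved.

Approved — every class gave the required vote.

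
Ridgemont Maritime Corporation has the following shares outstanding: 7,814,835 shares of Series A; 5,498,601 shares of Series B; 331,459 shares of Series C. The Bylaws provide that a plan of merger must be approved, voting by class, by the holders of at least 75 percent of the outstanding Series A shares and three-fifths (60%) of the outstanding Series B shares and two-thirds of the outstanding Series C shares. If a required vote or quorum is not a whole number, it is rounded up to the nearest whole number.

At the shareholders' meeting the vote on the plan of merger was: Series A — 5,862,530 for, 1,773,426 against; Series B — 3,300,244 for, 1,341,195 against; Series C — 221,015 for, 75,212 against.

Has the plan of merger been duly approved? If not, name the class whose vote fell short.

Approved — every class gave the required vote.

Series A: 3/4 of 7814835 = 5861126.25, rounded up to 5861127; 5,861,127 required, 5,862,530 in favor — approved.
Series B: 3/5 of 5498601 = 3299160.60, rounded up to 3299161; 3,299,161 required, 3,300,244 in favor — approved.
Series C: 2/3 of 331459 = 220972.67, rounded up to 220973; 220,973 required, 221,015 in favor — approved.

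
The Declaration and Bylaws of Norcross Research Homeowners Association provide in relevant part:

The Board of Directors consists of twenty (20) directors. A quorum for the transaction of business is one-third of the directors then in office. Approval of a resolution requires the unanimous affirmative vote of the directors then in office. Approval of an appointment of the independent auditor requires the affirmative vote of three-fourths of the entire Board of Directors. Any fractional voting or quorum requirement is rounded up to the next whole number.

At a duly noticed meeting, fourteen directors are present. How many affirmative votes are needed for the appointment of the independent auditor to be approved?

15

The appointment of the independent auditor requires three-fourths of the entire Board of Directors (20).
3/4 of 20 = 15.
(Only 14 can vote, so the appointment of the independent auditor cannot pass at this meeting, but the required vote is still 15.)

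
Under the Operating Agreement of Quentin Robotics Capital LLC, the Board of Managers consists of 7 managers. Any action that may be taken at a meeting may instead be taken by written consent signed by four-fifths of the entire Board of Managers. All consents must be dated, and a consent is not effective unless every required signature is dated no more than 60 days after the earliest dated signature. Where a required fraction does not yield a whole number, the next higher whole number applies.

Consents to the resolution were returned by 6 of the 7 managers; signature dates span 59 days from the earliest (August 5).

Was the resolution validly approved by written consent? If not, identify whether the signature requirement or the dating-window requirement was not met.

Signatures required: four-fifths of 7 — 4/5 of 7 = 5.60, rounded up to 6, so 6 needed; 6 signed. Sufficient.
Dating window: the latest signature is 59 days after the earliest; the limit is 60 days. Within the window.

Effective — both the signature and dating-window requirements are satisfied.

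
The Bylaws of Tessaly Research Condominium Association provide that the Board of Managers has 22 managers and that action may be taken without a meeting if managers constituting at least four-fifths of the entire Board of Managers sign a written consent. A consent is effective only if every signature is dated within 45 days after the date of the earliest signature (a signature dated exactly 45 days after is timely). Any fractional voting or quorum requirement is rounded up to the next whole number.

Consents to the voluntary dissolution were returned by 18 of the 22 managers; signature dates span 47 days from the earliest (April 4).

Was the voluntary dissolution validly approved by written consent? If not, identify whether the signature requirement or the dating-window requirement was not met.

Signatures required: at least four-fifths of 22 — 4/5 of 22 = 17.60, rounded up to 18, so 18 needed; 18 signed. Sufficient.
Dating window: the latest signature is 47 days after the earliest; the limit is 45 days. Outside the window.

Not effective — dating-window requirement not satisfied.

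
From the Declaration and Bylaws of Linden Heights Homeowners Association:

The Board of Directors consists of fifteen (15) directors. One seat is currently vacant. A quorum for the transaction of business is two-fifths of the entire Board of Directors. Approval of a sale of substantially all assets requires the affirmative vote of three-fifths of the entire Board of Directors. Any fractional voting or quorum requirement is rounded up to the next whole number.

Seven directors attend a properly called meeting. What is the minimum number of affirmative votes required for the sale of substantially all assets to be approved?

The sale of substantially all assets requires three-fifths of the entire Board of Directors (15).
3/5 of 15 = 9.
(Only 7 can vote, so the sale of substantially all assets cannot pass at this meeting, but the required vote is still 9.)

9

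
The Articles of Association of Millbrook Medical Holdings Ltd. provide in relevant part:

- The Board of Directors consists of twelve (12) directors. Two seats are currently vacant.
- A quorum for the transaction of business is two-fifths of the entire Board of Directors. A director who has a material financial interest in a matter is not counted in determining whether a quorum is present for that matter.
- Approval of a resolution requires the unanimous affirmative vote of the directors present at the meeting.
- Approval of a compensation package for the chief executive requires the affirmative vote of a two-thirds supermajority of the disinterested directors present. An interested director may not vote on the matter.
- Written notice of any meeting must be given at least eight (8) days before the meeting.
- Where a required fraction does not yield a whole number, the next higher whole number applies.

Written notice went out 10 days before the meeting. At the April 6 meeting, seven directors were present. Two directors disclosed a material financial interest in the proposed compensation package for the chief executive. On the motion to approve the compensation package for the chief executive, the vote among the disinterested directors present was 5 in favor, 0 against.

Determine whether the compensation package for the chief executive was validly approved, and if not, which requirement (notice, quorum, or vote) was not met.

Valid — all requirements satisfied.

Notice: 10 days given; 8 required (10 ≥ 8). Satisfied.
Quorum: 7 present, but the 2 interested directors do not count, leaving 5. Quorum is 5. Satisfied.
Vote: the compensation package for the chief executive requires two-thirds of the disinterested directors present (7 − 2 = 5). 2/3 of 5 = 3.33, rounded up to 4, so 4 affirmative votes are needed; 5 voted in favor. Satisfied.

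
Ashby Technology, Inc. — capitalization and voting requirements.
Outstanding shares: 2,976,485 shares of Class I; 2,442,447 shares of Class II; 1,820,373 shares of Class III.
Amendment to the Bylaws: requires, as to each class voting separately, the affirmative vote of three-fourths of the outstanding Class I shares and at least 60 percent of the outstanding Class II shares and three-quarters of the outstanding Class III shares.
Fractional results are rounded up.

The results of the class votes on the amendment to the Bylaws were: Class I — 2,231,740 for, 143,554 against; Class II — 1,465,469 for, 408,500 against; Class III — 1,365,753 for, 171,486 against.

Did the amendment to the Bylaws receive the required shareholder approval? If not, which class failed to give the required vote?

Class I: 3/4 of 2976485 = 2232363.75, rounded up to 2232364; 2,232,364 required, 2,231,740 in favor — not approved.
Class II: 3/5 of 2442447 = 1465468.20, rounded up to 1465469; 1,465,469 required, 1,465,469 in favor — approved.
Class III: 3/4 of 1820373 = 1365279.75, rounded up to 1365280; 1,365,280 required, 1,365,753 in favor — approved.

Not approved — the Class I shares did not give the required vote.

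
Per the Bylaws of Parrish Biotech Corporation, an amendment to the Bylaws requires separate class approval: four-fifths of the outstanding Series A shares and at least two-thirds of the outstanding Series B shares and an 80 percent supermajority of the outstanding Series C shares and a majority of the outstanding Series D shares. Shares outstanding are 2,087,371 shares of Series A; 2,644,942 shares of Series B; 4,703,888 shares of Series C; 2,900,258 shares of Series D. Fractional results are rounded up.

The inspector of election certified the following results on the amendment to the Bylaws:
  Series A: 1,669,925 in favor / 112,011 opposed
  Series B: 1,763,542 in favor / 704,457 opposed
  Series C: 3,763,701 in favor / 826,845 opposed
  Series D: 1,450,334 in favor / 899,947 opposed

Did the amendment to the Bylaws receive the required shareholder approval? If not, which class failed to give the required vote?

Approved — every class gave the required vote.

Series A: 4/5 of 2087371 = 1669896.80, rounded up to 1669897; 1,669,897 required, 1,669,925 in favor — approved.
Series B: 2/3 of 2644942 = 1763294.67, rounded up to 1763295; 1,763,295 required, 1,763,542 in favor — approved.
Series C: 4/5 of 4703888 = 3763110.40, rounded up to 3763111; 3,763,111 required, 3,763,701 in favor — approved.
Series D: a majority of 2900258 is 1450130; 1,450,130 required, 1,450,334 in favor — approved.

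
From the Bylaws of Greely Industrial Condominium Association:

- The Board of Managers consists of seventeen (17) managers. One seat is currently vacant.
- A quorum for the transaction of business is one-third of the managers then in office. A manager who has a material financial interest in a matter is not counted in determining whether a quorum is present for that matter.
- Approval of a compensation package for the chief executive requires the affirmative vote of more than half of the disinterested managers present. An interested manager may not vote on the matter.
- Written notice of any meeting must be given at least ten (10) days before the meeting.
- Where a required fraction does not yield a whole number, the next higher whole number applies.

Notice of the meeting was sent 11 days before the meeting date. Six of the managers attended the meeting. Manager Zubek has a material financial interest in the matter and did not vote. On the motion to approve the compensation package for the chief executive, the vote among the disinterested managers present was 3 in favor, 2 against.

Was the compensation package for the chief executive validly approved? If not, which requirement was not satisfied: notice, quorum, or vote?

Notice: 11 days given; 10 required (11 ≥ 10). Satisfied.
Quorum: 6 present, but the 1 interested manager does not count, leaving 5. Quorum is 6. Not satisfied.
Vote: the compensation package for the chief executive requires a majority of the disinterested managers present (6 − 1 = 5). A majority of 5 is 3, so 3 affirmative votes are needed; 3 voted in favor. Satisfied. (Moot — without a quorum no business can be validly transacted.)

Invalid — quorum requirement not satisfied.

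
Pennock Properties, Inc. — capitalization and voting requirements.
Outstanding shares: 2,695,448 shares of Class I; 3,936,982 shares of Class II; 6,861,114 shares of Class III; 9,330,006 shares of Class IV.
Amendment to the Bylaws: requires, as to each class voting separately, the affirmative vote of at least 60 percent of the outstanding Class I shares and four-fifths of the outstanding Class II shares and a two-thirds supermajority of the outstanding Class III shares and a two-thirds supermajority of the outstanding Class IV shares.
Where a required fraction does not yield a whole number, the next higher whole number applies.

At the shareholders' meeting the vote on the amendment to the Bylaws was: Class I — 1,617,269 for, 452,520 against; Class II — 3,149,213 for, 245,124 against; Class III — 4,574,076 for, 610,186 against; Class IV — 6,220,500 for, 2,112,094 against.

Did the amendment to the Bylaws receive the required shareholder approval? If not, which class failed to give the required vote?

Class I: 3/5 of 2695448 = 1617268.80, rounded up to 1617269; 1,617,269 required, 1,617,269 in favor — approved.
Class II: 4/5 of 3936982 = 3149585.60, rounded up to 3149586; 3,149,586 required, 3,149,213 in favor — not approved.
Class III: 2/3 of 6861114 = 4574076; 4,574,076 required, 4,574,076 in favor — approved.
Class IV: 2/3 of 9330006 = 6220004; 6,220,004 required, 6,220,500 in favor — approved.

Not approved — the Class II shares did not give the required vote.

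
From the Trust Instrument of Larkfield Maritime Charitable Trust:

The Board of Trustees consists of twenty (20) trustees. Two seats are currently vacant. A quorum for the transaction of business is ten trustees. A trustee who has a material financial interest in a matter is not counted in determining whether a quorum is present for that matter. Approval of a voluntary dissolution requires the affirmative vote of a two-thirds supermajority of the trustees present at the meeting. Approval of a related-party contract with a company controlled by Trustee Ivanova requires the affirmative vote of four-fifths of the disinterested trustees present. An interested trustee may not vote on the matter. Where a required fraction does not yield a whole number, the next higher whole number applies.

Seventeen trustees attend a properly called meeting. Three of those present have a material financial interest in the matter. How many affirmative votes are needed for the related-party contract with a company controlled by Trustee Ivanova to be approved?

12

The related-party contract with a company controlled by Trustee Ivanova requires four-fifths of the disinterested trustees present (17 − 3 = 14).
4/5 of 14 = 11.20, rounded up to 12.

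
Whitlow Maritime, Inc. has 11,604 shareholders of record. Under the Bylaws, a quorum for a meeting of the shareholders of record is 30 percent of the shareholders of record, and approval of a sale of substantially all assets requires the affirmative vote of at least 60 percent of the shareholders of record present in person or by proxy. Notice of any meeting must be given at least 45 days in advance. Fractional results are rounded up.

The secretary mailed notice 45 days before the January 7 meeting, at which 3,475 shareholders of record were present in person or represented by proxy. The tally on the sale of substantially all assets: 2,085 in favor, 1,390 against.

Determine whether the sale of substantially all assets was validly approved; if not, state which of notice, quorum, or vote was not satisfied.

Invalid — quorum requirement not satisfied.

Notice: 45 days given; 45 required. Satisfied.
Quorum: 30% of 11,604 = 3,481.20, rounded up to 3,482; 3,475 present. Not satisfied.
Vote: requires three-fifths of those present (3,475); 3/5 of 3475 = 2085, so 2,085 needed; 2,085 in favor. Satisfied.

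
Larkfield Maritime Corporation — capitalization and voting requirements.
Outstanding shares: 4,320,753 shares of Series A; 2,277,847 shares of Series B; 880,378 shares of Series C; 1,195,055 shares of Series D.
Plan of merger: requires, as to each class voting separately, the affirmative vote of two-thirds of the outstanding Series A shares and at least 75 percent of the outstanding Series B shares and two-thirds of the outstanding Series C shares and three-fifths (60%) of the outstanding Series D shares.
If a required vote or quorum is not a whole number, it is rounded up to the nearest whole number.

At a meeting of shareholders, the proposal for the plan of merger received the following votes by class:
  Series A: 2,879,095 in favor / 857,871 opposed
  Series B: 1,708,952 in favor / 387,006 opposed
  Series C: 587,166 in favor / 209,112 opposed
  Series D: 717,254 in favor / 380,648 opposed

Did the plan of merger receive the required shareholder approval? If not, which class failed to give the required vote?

Not approved — the Series A shares did not give the required vote.

Series A: 2/3 of 4320753 = 2880502; 2,880,502 required, 2,879,095 in favor — not approved.
Series B: 3/4 of 2277847 = 1708385.25, rounded up to 1708386; 1,708,386 required, 1,708,952 in favor — approved.
Series C: 2/3 of 880378 = 586918.67, rounded up to 586919; 586,919 required, 587,166 in favor — approved.
Series D: 3/5 of 1195055 = 717033; 717,033 required, 717,254 in favor — approved.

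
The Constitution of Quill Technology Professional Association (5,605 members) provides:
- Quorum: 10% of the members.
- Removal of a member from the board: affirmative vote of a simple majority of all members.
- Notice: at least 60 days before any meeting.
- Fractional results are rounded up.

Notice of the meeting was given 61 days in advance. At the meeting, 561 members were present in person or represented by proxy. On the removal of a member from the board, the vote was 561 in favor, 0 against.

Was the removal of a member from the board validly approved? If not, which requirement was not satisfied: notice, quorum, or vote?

Notice: 61 days given; 60 required. Satisfied.
Quorum: 10% of 5,605 = 560.50, rounded up to 561; 561 present. Satisfied.
Vote: requires a majority of all members (5,605); a majority of 5605 is 2803, so 2,803 needed; 561 in favor. Not satisfied.

Invalid — vote requirement not satisfied.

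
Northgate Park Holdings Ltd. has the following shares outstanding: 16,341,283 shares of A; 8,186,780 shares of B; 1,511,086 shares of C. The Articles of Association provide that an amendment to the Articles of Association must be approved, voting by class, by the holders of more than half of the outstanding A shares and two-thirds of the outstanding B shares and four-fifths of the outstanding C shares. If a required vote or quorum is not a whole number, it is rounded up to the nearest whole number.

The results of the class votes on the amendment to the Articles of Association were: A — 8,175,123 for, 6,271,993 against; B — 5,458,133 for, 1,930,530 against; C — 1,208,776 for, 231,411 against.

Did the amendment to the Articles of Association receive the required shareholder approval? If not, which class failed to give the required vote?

A: a majority of 16341283 is 8170642; 8,170,642 required, 8,175,123 in favor — approved.
B: 2/3 of 8186780 = 5457853.33, rounded up to 5457854; 5,457,854 required, 5,458,133 in favor — approved.
C: 4/5 of 1511086 = 1208868.80, rounded up to 1208869; 1,208,869 required, 1,208,776 in favor — not approved.

Not approved — the C shares did not give the required vote.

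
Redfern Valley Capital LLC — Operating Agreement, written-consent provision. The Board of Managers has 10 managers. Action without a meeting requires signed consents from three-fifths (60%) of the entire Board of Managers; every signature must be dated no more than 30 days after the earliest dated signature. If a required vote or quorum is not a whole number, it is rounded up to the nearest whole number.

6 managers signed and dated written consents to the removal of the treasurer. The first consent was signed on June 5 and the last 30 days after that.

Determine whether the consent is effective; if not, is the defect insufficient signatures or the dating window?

Signatures required: three-fifths (60%) of 10 — 3/5 of 10 = 6, so 6 needed; 6 signed. Sufficient.
Dating window: the latest signature is 30 days after the earliest; the limit is 30 days. Within the window.

Effective — both the signature and dating-window requirements are satisfied.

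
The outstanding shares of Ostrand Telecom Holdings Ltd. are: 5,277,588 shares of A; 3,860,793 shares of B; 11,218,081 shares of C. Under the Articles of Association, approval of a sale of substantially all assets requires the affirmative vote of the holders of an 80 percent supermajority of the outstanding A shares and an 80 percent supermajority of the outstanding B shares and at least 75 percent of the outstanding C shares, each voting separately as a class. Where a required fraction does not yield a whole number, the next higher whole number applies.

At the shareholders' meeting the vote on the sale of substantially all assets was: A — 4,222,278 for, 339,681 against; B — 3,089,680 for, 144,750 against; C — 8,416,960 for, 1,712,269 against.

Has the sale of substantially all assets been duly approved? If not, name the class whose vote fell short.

A: 4/5 of 5277588 = 4222070.40, rounded up to 4222071; 4,222,071 required, 4,222,278 in favor — approved.
B: 4/5 of 3860793 = 3088634.40, rounded up to 3088635; 3,088,635 required, 3,089,680 in favor — approved.
C: 3/4 of 11218081 = 8413560.75, rounded up to 8413561; 8,413,561 required, 8,416,960 in favor — approved.

Approved — every class gave the required vote.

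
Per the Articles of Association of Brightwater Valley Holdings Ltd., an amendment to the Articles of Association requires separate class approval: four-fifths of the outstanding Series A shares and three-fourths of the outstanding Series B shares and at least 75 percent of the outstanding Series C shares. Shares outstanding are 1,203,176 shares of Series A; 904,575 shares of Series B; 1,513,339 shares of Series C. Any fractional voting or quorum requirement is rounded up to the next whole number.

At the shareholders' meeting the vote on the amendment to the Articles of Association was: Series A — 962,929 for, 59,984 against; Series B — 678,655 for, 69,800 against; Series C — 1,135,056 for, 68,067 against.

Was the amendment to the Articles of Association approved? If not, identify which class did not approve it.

Series A: 4/5 of 1203176 = 962540.80, rounded up to 962541; 962,541 required, 962,929 in favor — approved.
Series B: 3/4 of 904575 = 678431.25, rounded up to 678432; 678,432 required, 678,655 in favor — approved.
Series C: 3/4 of 1513339 = 1135004.25, rounded up to 1135005; 1,135,005 required, 1,135,056 in favor — approved.

Approved — every class gave the required vote.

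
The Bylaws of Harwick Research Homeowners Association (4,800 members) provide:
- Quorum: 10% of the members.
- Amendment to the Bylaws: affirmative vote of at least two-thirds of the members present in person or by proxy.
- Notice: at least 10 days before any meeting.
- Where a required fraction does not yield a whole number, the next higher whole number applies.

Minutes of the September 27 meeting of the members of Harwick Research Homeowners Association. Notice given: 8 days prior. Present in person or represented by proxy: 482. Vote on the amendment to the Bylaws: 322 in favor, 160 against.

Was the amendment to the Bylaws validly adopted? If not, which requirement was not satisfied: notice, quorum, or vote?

Notice: 8 days given; 10 required. Not satisfied.
Quorum: 10% of 4,800 = 480; 482 present. Satisfied.
Vote: requires two-thirds of those present (482); 2/3 of 482 = 321.33, rounded up to 322, so 322 needed; 322 in favor. Satisfied.

Invalid — notice requirement not satisfied.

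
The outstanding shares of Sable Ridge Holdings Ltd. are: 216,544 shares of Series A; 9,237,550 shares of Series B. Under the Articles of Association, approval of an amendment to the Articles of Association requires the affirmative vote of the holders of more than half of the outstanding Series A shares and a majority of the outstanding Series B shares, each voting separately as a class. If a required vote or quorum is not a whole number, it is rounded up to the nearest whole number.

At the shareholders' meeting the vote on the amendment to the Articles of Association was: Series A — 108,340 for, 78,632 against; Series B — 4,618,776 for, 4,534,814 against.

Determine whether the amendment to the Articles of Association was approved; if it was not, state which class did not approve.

Approved — every class gave the required vote.

Series A: a majority of 216544 is 108273; 108,273 required, 108,340 in favor — approved.
Series B: a majority of 9237550 is 4618776; 4,618,776 required, 4,618,776 in favor — approved.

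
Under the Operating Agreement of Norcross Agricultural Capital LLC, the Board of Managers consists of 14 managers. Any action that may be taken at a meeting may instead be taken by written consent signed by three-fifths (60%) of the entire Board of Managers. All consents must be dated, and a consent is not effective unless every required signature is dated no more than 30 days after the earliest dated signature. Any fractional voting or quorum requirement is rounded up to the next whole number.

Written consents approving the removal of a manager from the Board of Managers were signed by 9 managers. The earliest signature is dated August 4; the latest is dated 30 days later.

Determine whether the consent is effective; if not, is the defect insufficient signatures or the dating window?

Signatures required: three-fifths (60%) of 14 — 3/5 of 14 = 8.40, rounded up to 9, so 9 needed; 9 signed. Sufficient.
Dating window: the latest signature is 30 days after the earliest; the limit is 30 days. Within the window.

Effective — both the signature and dating-window requirements are satisfied.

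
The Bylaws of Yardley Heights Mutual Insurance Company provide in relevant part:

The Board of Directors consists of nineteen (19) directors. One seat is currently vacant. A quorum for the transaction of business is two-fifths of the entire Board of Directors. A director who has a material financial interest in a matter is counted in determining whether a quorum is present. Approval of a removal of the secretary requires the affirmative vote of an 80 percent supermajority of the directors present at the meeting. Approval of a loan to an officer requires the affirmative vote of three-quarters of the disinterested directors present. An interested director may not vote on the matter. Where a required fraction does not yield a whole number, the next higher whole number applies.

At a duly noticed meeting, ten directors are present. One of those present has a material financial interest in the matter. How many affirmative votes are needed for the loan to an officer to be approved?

The loan to an officer requires three-fourths of the disinterested directors present (10 − 1 = 9).
3/4 of 9 = 6.75, rounded up to 7.

7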